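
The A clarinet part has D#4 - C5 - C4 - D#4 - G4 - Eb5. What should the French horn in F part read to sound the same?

F##4 E5 E4 F##4 B4 G5

First find concert pitch: the A clarinet sounds a minor third below written, so D#4 C5 C4 D#4 G4 Eb5 sounds B#3 A4 A3 B#3 E4 C5.
Then write for French horn in F: it sounds a perfect fifth below written, so the part must be a perfect fifth above concert.
B#3 → F##4
A4 → E5
A3 → E4
B#3 → F##4
E4 → B4
C5 → G5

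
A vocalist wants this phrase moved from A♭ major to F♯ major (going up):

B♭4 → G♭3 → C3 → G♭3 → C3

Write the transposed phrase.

From A♭ up to F♯ is an augmented sixth; apply that to each pitch.
Bb4 gives G#5
Gb3 gives E4
C3 gives A#3
Gb3 gives E4
C3 gives A#3

G#5 E4 A#3 E4 A#3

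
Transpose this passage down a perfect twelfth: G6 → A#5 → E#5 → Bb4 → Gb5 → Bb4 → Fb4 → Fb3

G6: a twelfth down reaches C, and 19 semitones makes it C5.
A perfect twelfth down from A#5 gives D#4.
E#5: a twelfth down reaches A, and 19 semitones makes it A#3.
A perfect twelfth down from Bb4 gives Eb3.
A perfect twelfth down from Gb5 gives Cb4.
Bb4 down a perfect twelfth is Eb3.
A perfect twelfth down from Fb4 gives Bbb2.
Fb3: a twelfth down reaches B, and 19 semitones makes it Bbb1.

C5 D#4 A#3 Eb3 Cb4 Eb3 Bbb2 Bbb1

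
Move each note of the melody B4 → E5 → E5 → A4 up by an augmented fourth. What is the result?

E#5 A#5 A#5 D#5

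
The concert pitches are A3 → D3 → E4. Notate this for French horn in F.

The French horn in F sounds a perfect fifth below written, so the written part must be a perfect fifth above concert — transpose each note up.
A3 gives E4
D3 gives A3
E4 gives B4

E4 A3 B4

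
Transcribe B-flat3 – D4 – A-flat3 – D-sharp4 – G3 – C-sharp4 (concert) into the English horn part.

F4 A4 Eb4 A#4 D4 G#4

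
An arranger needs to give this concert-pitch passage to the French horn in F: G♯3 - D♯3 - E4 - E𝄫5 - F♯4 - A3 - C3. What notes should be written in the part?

D#4 A#3 B4 Bbb5 C#5 E4 G3

Written C4 sounds as F3 on the French horn in F, so concert pitches are written a perfect fifth up.
G#3 → D#4
D#3 → A#3
E4 → B4
Ebb5 → Bbb5
F#4 → C#5
A3 → E4
C3 → G3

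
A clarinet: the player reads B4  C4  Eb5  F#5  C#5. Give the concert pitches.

The A clarinet sounds a minor third below written, so transpose each written note down a minor third.
B4 gives G#4
C4 gives A3
Eb5 gives C5
F#5 gives D#5
C#5 gives A#4

G#4 A3 C5 D#5 A#4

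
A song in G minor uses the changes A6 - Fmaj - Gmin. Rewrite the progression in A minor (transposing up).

G minor up to A minor is a major second; each chord root moves by that interval while the quality stays the same.
A6: root A up a major second → B, giving B6.
Fmaj: root F up a major second → G, giving Gmaj.
Gmin: root G up a major second → A, giving Amin.

B6 Gmaj Amin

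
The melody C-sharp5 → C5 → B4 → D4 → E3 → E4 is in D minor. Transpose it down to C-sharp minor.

D minor to C-sharp minor down is a minor second, so every note moves down by that interval.
C#5 -> B#4
C5 -> B4
B4 -> A#4
D4 -> C#4
E3 -> D#3
E4 -> D#4

B#4 B4 A#4 C#4 D#3 D#4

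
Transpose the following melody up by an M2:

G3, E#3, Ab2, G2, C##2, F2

G3 up a major second is A3.
E#3: a second up reaches F, and 2 semitones makes it F##3.
A major second up from Ab2 gives Bb2.
A major second up from G2 gives A2.
C##2: a second up reaches D, and 2 semitones makes it D##2.
F2: a second up reaches G, and 2 semitones makes it G2.

A3 F##3 Bb2 A2 D##2 G2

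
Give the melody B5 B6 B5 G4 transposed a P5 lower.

B5 gives E5
B6 gives E6
B5 gives E5
G4 gives C4

E5 E6 E5 C4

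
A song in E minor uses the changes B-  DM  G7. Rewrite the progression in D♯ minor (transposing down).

A#- C#M F#7

E minor down to D♯ minor is a minor second; each chord root moves by that interval while the quality stays the same.
B-: root B down a minor second → A#, giving A#-.
DM: root D down a minor second → C#, giving C#M.
G7: root G down a minor second → F#, giving F#7.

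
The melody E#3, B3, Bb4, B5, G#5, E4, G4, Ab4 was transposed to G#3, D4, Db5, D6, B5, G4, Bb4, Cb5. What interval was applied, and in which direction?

up a minor third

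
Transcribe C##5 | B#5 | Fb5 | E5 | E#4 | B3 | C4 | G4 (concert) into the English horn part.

The English horn sounds a perfect fifth below written, so the written part must be a perfect fifth above concert — transpose each note up.
C##5 → G##5
B#5 → F##6
Fb5 → Cb6
E5 → B5
E#4 → B#4
B3 → F#4
C4 → G4
G4 → D5

G##5 F##6 Cb6 B5 B#4 F#4 G4 D5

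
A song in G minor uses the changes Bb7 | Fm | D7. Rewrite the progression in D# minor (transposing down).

G minor down to D# minor is a diminished fourth; each chord root moves by that interval while the quality stays the same.
Bb7: root Bb down a diminished fourth → F#, giving F#7.
Fm: root F down a diminished fourth → C#, giving C#m.
D7: root D down a diminished fourth → A#, giving A#7.

F#7 C#m A#7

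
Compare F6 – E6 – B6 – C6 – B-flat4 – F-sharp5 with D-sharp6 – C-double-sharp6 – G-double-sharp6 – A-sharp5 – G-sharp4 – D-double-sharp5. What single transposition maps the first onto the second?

down a diminished third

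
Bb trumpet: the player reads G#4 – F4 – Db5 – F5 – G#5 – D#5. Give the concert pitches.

F#4 Eb4 Cb5 Eb5 F#5 C#5

Written C4 on the Bb trumpet sounds as Bb3, a major second lower; apply that shift to every note.
G#4 gives F#4
F4 gives Eb4
Db5 gives Cb5
F5 gives Eb5
G#5 gives F#5
D#5 gives C#5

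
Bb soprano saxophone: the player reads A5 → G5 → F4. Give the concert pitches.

G5 F5 Eb4

The Bb soprano saxophone sounds a major second below written, so transpose each written note down a major second.
A5 gives G5
G5 gives F5
F4 gives Eb4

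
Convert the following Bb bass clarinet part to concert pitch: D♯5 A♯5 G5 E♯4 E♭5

C#4 G#4 F4 D#3 Db4

Written C4 on the Bb bass clarinet sounds as Bb2, a major ninth lower; apply that shift to every note.
D#5 gives C#4
A#5 gives G#4
G5 gives F4
E#4 gives D#3
Eb5 gives Db4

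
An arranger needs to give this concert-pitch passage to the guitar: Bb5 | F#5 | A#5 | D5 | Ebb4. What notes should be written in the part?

The guitar sounds a perfect octave below written, so the written part must be a perfect octave above concert — transpose each note up.
Bb5 → Bb6
F#5 → F#6
A#5 → A#6
D5 → D6
Ebb4 → Ebb5

Bb6 F#6 A#6 D6 Ebb5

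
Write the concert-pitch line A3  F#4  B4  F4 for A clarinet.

C4 A4 D5 Ab4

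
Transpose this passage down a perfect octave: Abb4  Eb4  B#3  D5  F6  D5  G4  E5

Abb4 gives Abb3
Eb4 gives Eb3
B#3 gives B#2
D5 gives D4
F6 gives F5
D5 gives D4
G4 gives G3
E5 gives E4

Abb3 Eb3 B#2 D4 F5 D4 G3 E4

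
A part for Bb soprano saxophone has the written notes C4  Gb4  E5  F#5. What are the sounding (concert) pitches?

Bb3 Fb4 D5 E5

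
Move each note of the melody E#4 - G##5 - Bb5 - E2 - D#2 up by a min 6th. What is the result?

E#4 becomes C#5
G##5 becomes E#6
Bb5 becomes Gb6
E2 becomes C3
D#2 becomes B2

C#5 E#6 Gb6 C3 B2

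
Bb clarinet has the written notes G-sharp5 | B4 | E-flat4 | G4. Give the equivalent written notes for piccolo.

F#4 A3 Db3 F3

First find concert pitch: the Bb clarinet sounds a major second below written, so G-sharp5 B4 E-flat4 G4 sounds F#5 A4 Db4 F4.
Then write for piccolo: it sounds a perfect octave above written, so the part must be a perfect octave below concert.
F#5 → F#4
A4 → A3
Db4 → Db3
F4 → F3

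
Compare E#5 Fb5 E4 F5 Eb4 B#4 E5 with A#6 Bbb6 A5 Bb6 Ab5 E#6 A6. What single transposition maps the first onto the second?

up a perfect eleventh

From E#5 to A#6 is 11 letter names — an eleventh of some quality.
E#5 to A#6 is 17 semitones, which makes it a perfect eleventh; the second version is higher, so the direction is up.
Checking another pair — E5 → A6 — gives the same interval.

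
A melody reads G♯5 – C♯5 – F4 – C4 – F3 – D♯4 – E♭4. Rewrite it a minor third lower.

G#5 gives E#5
C#5 gives A#4
F4 gives D4
C4 gives A3
F3 gives D3
D#4 gives B#3
Eb4 gives C4

E#5 A#4 D4 A3 D3 B#3 C4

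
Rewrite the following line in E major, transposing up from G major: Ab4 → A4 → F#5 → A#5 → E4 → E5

G major to E major up is a major sixth, so every note moves up by that interval.
Ab4 -> F5
A4 -> F#5
F#5 -> D#6
A#5 -> F##6
E4 -> C#5
E5 -> C#6

F5 F#5 D#6 F##6 C#5 C#6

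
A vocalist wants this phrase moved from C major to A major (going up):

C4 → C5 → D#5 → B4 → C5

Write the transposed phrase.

A4 A5 B#5 G#5 A5

C major to A major up is a major sixth, so every note moves up by that interval.
C4 gives A4
C5 gives A5
D#5 gives B#5
B4 gives G#5
C5 gives A5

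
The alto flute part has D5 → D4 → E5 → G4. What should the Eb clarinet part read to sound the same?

First find concert pitch: the alto flute sounds a perfect fourth below written, so D5 D4 E5 G4 sounds A4 A3 B4 D4.
Then write for Eb clarinet: it sounds a minor third above written, so the part must be a minor third below concert.
A4 → F#4
A3 → F#3
B4 → G#4
D4 → B3

F#4 F#3 G#4 B3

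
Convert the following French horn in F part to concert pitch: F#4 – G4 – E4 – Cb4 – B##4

The French horn in F sounds a perfect fifth below written, so transpose each written note down a perfect fifth.
F#4 to B3
G4 to C4
E4 to A3
Cb4 to Fb3
B##4 to E##4

B3 C4 A3 Fb3 E##4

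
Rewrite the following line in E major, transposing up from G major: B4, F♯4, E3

G major to E major up is a major sixth, so every note moves up by that interval.
B4 -> G#5
F#4 -> D#5
E3 -> C#4

G#5 D#5 C#4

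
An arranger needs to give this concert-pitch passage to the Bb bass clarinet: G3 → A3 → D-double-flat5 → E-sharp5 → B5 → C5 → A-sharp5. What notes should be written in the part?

A4 B4 Ebb6 F##6 C#7 D6 B#6

Written C4 sounds as Bb2 on the Bb bass clarinet, so concert pitches are written a major ninth up.
G3 gives A4
A3 gives B4
Dbb5 gives Ebb6
E#5 gives F##6
B5 gives C#7
C5 gives D6
A#5 gives B#6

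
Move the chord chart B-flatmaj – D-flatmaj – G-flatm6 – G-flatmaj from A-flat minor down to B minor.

C#maj Emaj Am6 Amaj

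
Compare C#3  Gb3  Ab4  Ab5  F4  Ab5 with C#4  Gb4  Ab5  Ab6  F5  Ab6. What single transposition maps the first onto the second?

Take the first pair: C#3 → C#4. C to C spans 8 letter names, so the interval is some kind of octave.
C#3 to C#4 is 12 semitones, which makes it a perfect octave; the second version is higher, so the direction is up.
Checking another pair — Ab5 → Ab6 — gives the same interval.

up a perfect octave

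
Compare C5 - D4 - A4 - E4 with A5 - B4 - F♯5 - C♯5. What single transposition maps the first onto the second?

up a major sixth

From C5 to A5 is 6 letter names — a sixth of some quality.
C5 to A5 is 9 semitones, which makes it a major sixth; the second version is higher, so the direction is up.
Checking another pair — E4 → C#5 — gives the same interval.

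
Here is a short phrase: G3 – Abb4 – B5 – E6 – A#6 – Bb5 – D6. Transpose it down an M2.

G3 down a major second is F3.
Abb4: a second down reaches G, and 2 semitones makes it Gbb4.
A major second down from B5 gives A5.
A major second down from E6 gives D6.
A major second down from A#6 gives G#6.
A major second down from Bb5 gives Ab5.
D6: a second down reaches C, and 2 semitones makes it C6.

F3 Gbb4 A5 D6 G#6 Ab5 C6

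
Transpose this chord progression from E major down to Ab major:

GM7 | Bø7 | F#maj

E major down to Ab major is an augmented fifth; each chord root moves by that interval while the quality stays the same.
GM7: root G down an augmented fifth → Cb, giving CbM7.
Bø7: root B down an augmented fifth → Eb, giving Ebø7.
F#maj: root F# down an augmented fifth → Bb, giving Bbmaj.

CbM7 Ebø7 Bbmaj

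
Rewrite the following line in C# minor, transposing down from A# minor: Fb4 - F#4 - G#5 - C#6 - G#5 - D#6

Abb3 A3 B4 E5 B4 F#5

From A# down to C# is a major sixth; apply that to each pitch.
Fb4 to Abb3
F#4 to A3
G#5 to B4
C#6 to E5
G#5 to B4
D#6 to F#5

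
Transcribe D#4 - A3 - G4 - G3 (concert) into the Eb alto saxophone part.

The Eb alto saxophone sounds a major sixth below written, so the written part must be a major sixth above concert — transpose each note up.
D#4 to B#4
A3 to F#4
G4 to E5
G3 to E4

B#4 F#4 E5 E4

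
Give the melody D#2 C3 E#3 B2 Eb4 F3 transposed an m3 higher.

D#2 → F#2
C3 → Eb3
E#3 → G#3
B2 → D3
Eb4 → Gb4
F3 → Ab3

F#2 Eb3 G#3 D3 Gb4 Ab3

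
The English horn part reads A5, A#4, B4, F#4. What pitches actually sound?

The English horn sounds a perfect fifth below written, so transpose each written note down a perfect fifth.
A5 → D5
A#4 → D#4
B4 → E4
F#4 → B3

D5 D#4 E4 B3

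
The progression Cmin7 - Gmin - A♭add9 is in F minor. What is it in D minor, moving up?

Amin7 Emin Fadd9

F minor up to D minor is a major sixth; each chord root moves by that interval while the quality stays the same.
Cmin7: root C up a major sixth → A, giving Amin7.
Gmin: root G up a major sixth → E, giving Emin.
A♭add9: root A♭ up a major sixth → F, giving Fadd9.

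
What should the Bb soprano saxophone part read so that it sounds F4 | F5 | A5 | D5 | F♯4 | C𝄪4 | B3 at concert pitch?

G4 G5 B5 E5 G#4 D##4 C#4

Written C4 sounds as Bb3 on the Bb soprano saxophone, so concert pitches are written a major second up.
F4 becomes G4
F5 becomes G5
A5 becomes B5
D5 becomes E5
F#4 becomes G#4
C##4 becomes D##4
B3 becomes C#4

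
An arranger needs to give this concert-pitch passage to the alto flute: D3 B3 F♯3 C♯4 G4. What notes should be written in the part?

The alto flute sounds a perfect fourth below written, so the written part must be a perfect fourth above concert — transpose each note up.
D3 -> G3
B3 -> E4
F#3 -> B3
C#4 -> F#4
G4 -> C5

G3 E4 B3 F#4 C5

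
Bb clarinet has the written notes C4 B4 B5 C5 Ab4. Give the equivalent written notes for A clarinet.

First find concert pitch: the Bb clarinet sounds a major second below written, so C4 B4 B5 C5 Ab4 sounds Bb3 A4 A5 Bb4 Gb4.
Then write for A clarinet: it sounds a minor third below written, so the part must be a minor third above concert.
Bb3 → Db4
A4 → C5
A5 → C6
Bb4 → Db5
Gb4 → Bbb4

Db4 C5 C6 Db5 Bbb4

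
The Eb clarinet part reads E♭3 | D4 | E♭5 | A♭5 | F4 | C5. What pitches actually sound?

Written C4 on the Eb clarinet sounds as Eb4, a minor third higher; apply that shift to every note.
Eb3 to Gb3
D4 to F4
Eb5 to Gb5
Ab5 to Cb6
F4 to Ab4
C5 to Eb5

Gb3 F4 Gb5 Cb6 Ab4 Eb5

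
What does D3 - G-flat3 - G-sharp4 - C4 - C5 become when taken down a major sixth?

D3 becomes F2
Gb3 becomes Bbb2
G#4 becomes B3
C4 becomes Eb3
C5 becomes Eb4

F2 Bbb2 B3 Eb3 Eb4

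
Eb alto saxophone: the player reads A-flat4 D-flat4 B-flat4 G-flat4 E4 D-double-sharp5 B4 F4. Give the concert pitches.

Cb4 Fb3 Db4 Bbb3 G3 F##4 D4 Ab3

Written C4 on the Eb alto saxophone sounds as Eb3, a major sixth lower; apply that shift to every note.
Ab4 → Cb4
Db4 → Fb3
Bb4 → Db4
Gb4 → Bbb3
E4 → G3
D##5 → F##4
B4 → D4
F4 → Ab3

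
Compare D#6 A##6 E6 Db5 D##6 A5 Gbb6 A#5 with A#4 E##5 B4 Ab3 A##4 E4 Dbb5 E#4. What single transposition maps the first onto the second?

From D#6 to A#4 is 11 letter names — an eleventh of some quality.
A#4 to D#6 is 17 semitones, which makes it a perfect eleventh; the second version is lower, so the direction is down.
Checking another pair — A#5 → E#4 — gives the same interval.

down a perfect eleventh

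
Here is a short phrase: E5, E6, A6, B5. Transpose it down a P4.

E5 → B4
E6 → B5
A6 → E6
B5 → F#5

B4 B5 E6 F#5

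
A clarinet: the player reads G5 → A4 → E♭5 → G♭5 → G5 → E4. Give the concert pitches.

E5 F#4 C5 Eb5 E5 C#4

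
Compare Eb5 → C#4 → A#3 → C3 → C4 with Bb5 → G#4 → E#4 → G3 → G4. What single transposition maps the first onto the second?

up a perfect fifth

From Eb5 to Bb5 is 5 letter names — a fifth of some quality.
Eb5 to Bb5 is 7 semitones, which makes it a perfect fifth; the second version is higher, so the direction is up.
Checking another pair — C4 → G4 — gives the same interval.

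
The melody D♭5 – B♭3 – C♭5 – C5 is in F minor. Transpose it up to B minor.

G5 E4 F5 F#5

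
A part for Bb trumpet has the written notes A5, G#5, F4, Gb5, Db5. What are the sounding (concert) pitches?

G5 F#5 Eb4 Fb5 Cb5

The Bb trumpet sounds a major second below written, so transpose each written note down a major second.
A5 → G5
G#5 → F#5
F4 → Eb4
Gb5 → Fb5
Db5 → Cb5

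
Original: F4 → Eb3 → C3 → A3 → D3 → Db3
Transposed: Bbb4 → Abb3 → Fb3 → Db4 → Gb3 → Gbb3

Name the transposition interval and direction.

Take the first pair: F4 → Bbb4. F to B spans 4 letter names, so the interval is some kind of fourth.
F4 to Bbb4 is 4 semitones, which makes it a diminished fourth; the second version is higher, so the direction is up.
Checking another pair — Db3 → Gbb3 — gives the same interval.

up a diminished fourth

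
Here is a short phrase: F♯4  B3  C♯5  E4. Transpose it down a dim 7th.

G##3 C##3 D##4 F##3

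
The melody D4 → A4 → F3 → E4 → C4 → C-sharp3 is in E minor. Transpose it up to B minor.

E minor to B minor up is a perfect fifth, so every note moves up by that interval.
D4 gives A4
A4 gives E5
F3 gives C4
E4 gives B4
C4 gives G4
C#3 gives G#3

A4 E5 C4 B4 G4 G#3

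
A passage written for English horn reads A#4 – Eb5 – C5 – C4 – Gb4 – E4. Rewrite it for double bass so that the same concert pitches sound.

D#5 Ab5 F5 F4 Cb5 A4

First find concert pitch: the English horn sounds a perfect fifth below written, so A#4 Eb5 C5 C4 Gb4 E4 sounds D#4 Ab4 F4 F3 Cb4 A3.
Then write for double bass: it sounds a perfect octave below written, so the part must be a perfect octave above concert.
D#4 → D#5
Ab4 → Ab5
F4 → F5
F3 → F4
Cb4 → Cb5
A3 → A4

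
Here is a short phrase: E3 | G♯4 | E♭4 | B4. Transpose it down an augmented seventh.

Fb2 Ab3 Fbb3 Cb4

E3 -> Fb2
G#4 -> Ab3
Eb4 -> Fbb3
B4 -> Cb4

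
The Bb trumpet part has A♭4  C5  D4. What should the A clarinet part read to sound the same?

First find concert pitch: the Bb trumpet sounds a major second below written, so A♭4 C5 D4 sounds Gb4 Bb4 C4.
Then write for A clarinet: it sounds a minor third below written, so the part must be a minor third above concert.
Gb4 → Bbb4
Bb4 → Db5
C4 → Eb4

Bbb4 Db5 Eb4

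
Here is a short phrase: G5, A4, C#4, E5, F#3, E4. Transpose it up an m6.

Eb6 F5 A4 C6 D4 C5

G5 -> Eb6
A4 -> F5
C#4 -> A4
E5 -> C6
F#3 -> D4
E4 -> C5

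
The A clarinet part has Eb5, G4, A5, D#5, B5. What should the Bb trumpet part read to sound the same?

D5 F#4 G#5 C##5 A#5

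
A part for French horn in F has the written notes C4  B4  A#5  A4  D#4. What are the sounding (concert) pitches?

F3 E4 D#5 D4 G#3

The French horn in F sounds a perfect fifth below written, so transpose each written note down a perfect fifth.
C4 -> F3
B4 -> E4
A#5 -> D#5
A4 -> D4
D#4 -> G#3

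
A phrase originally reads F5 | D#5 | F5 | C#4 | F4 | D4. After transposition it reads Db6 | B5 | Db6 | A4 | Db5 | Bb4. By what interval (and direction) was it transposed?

From F5 to Db6 is 6 letter names — a sixth of some quality.
F5 to Db6 is 8 semitones, which makes it a minor sixth; the second version is higher, so the direction is up.
Checking another pair — D4 → Bb4 — gives the same interval.

up a minor sixth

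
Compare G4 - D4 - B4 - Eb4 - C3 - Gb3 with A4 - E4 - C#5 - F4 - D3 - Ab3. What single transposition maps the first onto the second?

up a major second

From G4 to A4 is 2 letter names — a second of some quality.
G4 to A4 is 2 semitones, which makes it a major second; the second version is higher, so the direction is up.
Checking another pair — Gb3 → Ab3 — gives the same interval.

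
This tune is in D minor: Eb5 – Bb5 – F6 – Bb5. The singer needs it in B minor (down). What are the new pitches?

C5 G5 D6 G5

D minor to B minor down is a minor third, so every note moves down by that interval.
Eb5 → C5
Bb5 → G5
F6 → D6
Bb5 → G5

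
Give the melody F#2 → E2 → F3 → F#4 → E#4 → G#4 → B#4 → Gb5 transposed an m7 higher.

E3 D3 Eb4 E5 D#5 F#5 A#5 Fb6

A minor seventh up from F#2 gives E3.
A minor seventh up from E2 gives D3.
A minor seventh up from F3 gives Eb4.
F#4: a seventh up reaches E, and 10 semitones makes it E5.
E#4: a seventh up reaches D, and 10 semitones makes it D#5.
G#4: a seventh up reaches F, and 10 semitones makes it F#5.
B#4 up a minor seventh is A#5.
Gb5: a seventh up reaches F, and 10 semitones makes it Fb6.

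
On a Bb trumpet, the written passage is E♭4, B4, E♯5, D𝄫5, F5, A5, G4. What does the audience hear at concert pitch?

The Bb trumpet sounds a major second below written, so transpose each written note down a major second.
Eb4 to Db4
B4 to A4
E#5 to D#5
Dbb5 to Cbb5
F5 to Eb5
A5 to G5
G4 to F4

Db4 A4 D#5 Cbb5 Eb5 G5 F4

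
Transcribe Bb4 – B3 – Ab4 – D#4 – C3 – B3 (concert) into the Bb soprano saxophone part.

Written C4 sounds as Bb3 on the Bb soprano saxophone, so concert pitches are written a major second up.
Bb4 to C5
B3 to C#4
Ab4 to Bb4
D#4 to E#4
C3 to D3
B3 to C#4

C5 C#4 Bb4 E#4 D3 C#4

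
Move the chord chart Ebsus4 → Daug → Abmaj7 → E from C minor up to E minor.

Gsus4 F#aug Cmaj7 G#

C minor up to E minor is a major third; each chord root moves by that interval while the quality stays the same.
Ebsus4: root Eb up a major third → G, giving Gsus4.
Daug: root D up a major third → F#, giving F#aug.
Abmaj7: root Ab up a major third → C, giving Cmaj7.
E: root E up a major third → G#, giving G#.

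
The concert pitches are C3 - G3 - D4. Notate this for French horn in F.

Written C4 sounds as F3 on the French horn in F, so concert pitches are written a perfect fifth up.
C3 to G3
G3 to D4
D4 to A4

G3 D4 A4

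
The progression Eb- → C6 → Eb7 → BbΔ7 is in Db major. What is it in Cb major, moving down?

Db- Bb6 Db7 AbΔ7

Db major down to Cb major is a major second; each chord root moves by that interval while the quality stays the same.
Eb-: root Eb down a major second → Db, giving Db-.
C6: root C down a major second → Bb, giving Bb6.
Eb7: root Eb down a major second → Db, giving Db7.
BbΔ7: root Bb down a major second → Ab, giving AbΔ7.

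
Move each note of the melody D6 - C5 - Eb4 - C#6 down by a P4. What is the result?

D6 -> A5
C5 -> G4
Eb4 -> Bb3
C#6 -> G#5

A5 G4 Bb3 G#5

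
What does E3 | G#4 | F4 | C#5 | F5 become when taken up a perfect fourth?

E3 -> A3
G#4 -> C#5
F4 -> Bb4
C#5 -> F#5
F5 -> Bb5

A3 C#5 Bb4 F#5 Bb5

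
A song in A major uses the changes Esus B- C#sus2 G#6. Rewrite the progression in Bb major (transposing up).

Fsus C- Dsus2 A6

A major up to Bb major is a minor second; each chord root moves by that interval while the quality stays the same.
Esus: root E up a minor second → F, giving Fsus.
B-: root B up a minor second → C, giving C-.
C#sus2: root C# up a minor second → D, giving Dsus2.
G#6: root G# up a minor second → A, giving A6.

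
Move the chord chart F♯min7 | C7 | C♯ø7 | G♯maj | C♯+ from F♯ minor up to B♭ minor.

Bbmin7 Fb7 Fø7 Cmaj F+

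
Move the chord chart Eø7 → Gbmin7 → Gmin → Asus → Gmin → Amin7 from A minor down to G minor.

A minor down to G minor is a major second; each chord root moves by that interval while the quality stays the same.
Eø7: root E down a major second → D, giving Dø7.
Gbmin7: root Gb down a major second → Fb, giving Fbmin7.
Gmin: root G down a major second → F, giving Fmin.
Asus: root A down a major second → G, giving Gsus.
Gmin: root G down a major second → F, giving Fmin.
Amin7: root A down a major second → G, giving Gmin7.

Dø7 Fbmin7 Fmin Gsus Fmin Gmin7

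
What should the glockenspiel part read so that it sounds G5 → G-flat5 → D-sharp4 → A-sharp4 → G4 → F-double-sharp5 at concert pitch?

G3 Gb3 D#2 A#2 G2 F##3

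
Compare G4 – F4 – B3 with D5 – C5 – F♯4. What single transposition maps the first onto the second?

up a perfect fifth

From G4 to D5 is 5 letter names — a fifth of some quality.
G4 to D5 is 7 semitones, which makes it a perfect fifth; the second version is higher, so the direction is up.
Checking another pair — B3 → F#4 — gives the same interval.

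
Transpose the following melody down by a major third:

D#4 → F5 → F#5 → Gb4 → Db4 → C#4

A major third down from D#4 gives B3.
F5: a third down reaches D, and 4 semitones makes it Db5.
F#5: a third down reaches D, and 4 semitones makes it D5.
Gb4: a third down reaches E, and 4 semitones makes it Ebb4.
A major third down from Db4 gives Bbb3.
A major third down from C#4 gives A3.

B3 Db5 D5 Ebb4 Bbb3 A3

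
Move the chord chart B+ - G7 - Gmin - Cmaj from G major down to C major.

G major down to C major is a perfect fifth; each chord root moves by that interval while the quality stays the same.
B+: root B down a perfect fifth → E, giving E+.
G7: root G down a perfect fifth → C, giving C7.
Gmin: root G down a perfect fifth → C, giving Cmin.
Cmaj: root C down a perfect fifth → F, giving Fmaj.

E+ C7 Cmin Fmaj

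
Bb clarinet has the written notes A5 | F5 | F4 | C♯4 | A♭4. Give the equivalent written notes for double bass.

G6 Eb6 Eb5 B4 Gb5

First find concert pitch: the Bb clarinet sounds a major second below written, so A5 F5 F4 C♯4 A♭4 sounds G5 Eb5 Eb4 B3 Gb4.
Then write for double bass: it sounds a perfect octave below written, so the part must be a perfect octave above concert.
G5 → G6
Eb5 → Eb6
Eb4 → Eb5
B3 → B4
Gb4 → Gb5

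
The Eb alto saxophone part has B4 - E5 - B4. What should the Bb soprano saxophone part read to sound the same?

E4 A4 E4

First find concert pitch: the Eb alto saxophone sounds a major sixth below written, so B4 E5 B4 sounds D4 G4 D4.
Then write for Bb soprano saxophone: it sounds a major second below written, so the part must be a major second above concert.
D4 → E4
G4 → A4
D4 → E4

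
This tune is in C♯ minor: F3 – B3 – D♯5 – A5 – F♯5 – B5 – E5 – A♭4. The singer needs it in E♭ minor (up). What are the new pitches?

Abb3 Db4 F5 Cb6 Ab5 Db6 Gb5 Cbb5

From C♯ up to E♭ is a diminished third; apply that to each pitch.
F3 → Abb3
B3 → Db4
D#5 → F5
A5 → Cb6
F#5 → Ab5
B5 → Db6
E5 → Gb5
Ab4 → Cbb5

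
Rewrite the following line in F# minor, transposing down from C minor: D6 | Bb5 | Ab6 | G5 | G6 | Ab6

From C down to F# is a diminished fifth; apply that to each pitch.
D6 → G#5
Bb5 → E5
Ab6 → D6
G5 → C#5
G6 → C#6
Ab6 → D6

G#5 E5 D6 C#5 C#6 D6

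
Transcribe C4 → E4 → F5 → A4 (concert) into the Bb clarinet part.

Written C4 sounds as Bb3 on the Bb clarinet, so concert pitches are written a major second up.
C4 -> D4
E4 -> F#4
F5 -> G5
A4 -> B4

D4 F#4 G5 B4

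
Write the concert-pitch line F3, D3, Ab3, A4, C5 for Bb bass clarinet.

The Bb bass clarinet sounds a major ninth below written, so the written part must be a major ninth above concert — transpose each note up.
F3 to G4
D3 to E4
Ab3 to Bb4
A4 to B5
C5 to D6

G4 E4 Bb4 B5 D6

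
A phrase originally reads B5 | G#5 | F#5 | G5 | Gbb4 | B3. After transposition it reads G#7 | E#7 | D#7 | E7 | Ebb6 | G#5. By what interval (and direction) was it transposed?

up a major thirteenth

Take the first pair: B5 → G#7. B to G spans 13 letter names, so the interval is some kind of thirteenth.
B5 to G#7 is 21 semitones, which makes it a major thirteenth; the second version is higher, so the direction is up.
Checking another pair — B3 → G#5 — gives the same interval.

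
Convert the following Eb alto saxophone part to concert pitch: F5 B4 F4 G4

Ab4 D4 Ab3 Bb3

Written C4 on the Eb alto saxophone sounds as Eb3, a major sixth lower; apply that shift to every note.
F5 gives Ab4
B4 gives D4
F4 gives Ab3
G4 gives Bb3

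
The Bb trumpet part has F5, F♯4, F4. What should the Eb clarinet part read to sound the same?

C5 C#4 C4

First find concert pitch: the Bb trumpet sounds a major second below written, so F5 F♯4 F4 sounds Eb5 E4 Eb4.
Then write for Eb clarinet: it sounds a minor third above written, so the part must be a minor third below concert.
Eb5 → C5
E4 → C#4
Eb4 → C4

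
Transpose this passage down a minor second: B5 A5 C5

B5 down a minor second is A#5.
A5 down a minor second is G#5.
C5: a second down reaches B, and 1 semitone makes it B4.

A#5 G#5 B4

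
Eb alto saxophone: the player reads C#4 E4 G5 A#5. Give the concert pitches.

E3 G3 Bb4 C#5

The Eb alto saxophone sounds a major sixth below written, so transpose each written note down a major sixth.
C#4 -> E3
E4 -> G3
G5 -> Bb4
A#5 -> C#5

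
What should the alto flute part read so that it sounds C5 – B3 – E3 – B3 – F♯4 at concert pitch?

F5 E4 A3 E4 B4

Written C4 sounds as G3 on the alto flute, so concert pitches are written a perfect fourth up.
C5 → F5
B3 → E4
E3 → A3
B3 → E4
F#4 → B4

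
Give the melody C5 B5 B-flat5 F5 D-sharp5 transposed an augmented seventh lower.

Dbb4 Cb5 Cbb5 Gbb4 Eb4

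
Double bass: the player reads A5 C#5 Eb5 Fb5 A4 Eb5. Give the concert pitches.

Written C4 on the double bass sounds as C3, a perfect octave lower; apply that shift to every note.
A5 -> A4
C#5 -> C#4
Eb5 -> Eb4
Fb5 -> Fb4
A4 -> A3
Eb5 -> Eb4

A4 C#4 Eb4 Fb4 A3 Eb4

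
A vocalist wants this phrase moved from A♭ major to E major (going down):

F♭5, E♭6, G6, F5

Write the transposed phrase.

C5 B5 D#6 C#5

A♭ major to E major down is a diminished fourth, so every note moves down by that interval.
Fb5 becomes C5
Eb6 becomes B5
G6 becomes D#6
F5 becomes C#5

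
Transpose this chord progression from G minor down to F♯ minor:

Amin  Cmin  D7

G#min Bmin C#7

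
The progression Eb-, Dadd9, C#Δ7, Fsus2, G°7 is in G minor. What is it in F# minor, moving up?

G minor up to F# minor is a major seventh; each chord root moves by that interval while the quality stays the same.
Eb-: root Eb up a major seventh → D, giving D-.
Dadd9: root D up a major seventh → C#, giving C#add9.
C#Δ7: root C# up a major seventh → B#, giving B#Δ7.
Fsus2: root F up a major seventh → E, giving Esus2.
G°7: root G up a major seventh → F#, giving F#°7.

D- C#add9 B#Δ7 Esus2 F#°7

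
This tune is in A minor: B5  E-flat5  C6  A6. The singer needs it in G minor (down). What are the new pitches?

From A down to G is a major second; apply that to each pitch.
B5 gives A5
Eb5 gives Db5
C6 gives Bb5
A6 gives G6

A5 Db5 Bb5 G6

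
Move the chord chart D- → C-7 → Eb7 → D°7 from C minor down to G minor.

A- G-7 Bb7 A°7

C minor down to G minor is a perfect fourth; each chord root moves by that interval while the quality stays the same.
D-: root D down a perfect fourth → A, giving A-.
C-7: root C down a perfect fourth → G, giving G-7.
Eb7: root Eb down a perfect fourth → Bb, giving Bb7.
D°7: root D down a perfect fourth → A, giving A°7.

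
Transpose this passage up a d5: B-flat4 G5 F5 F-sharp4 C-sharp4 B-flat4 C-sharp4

Bb4: a fifth up reaches F, and 6 semitones makes it Fb5.
A diminished fifth up from G5 gives Db6.
A diminished fifth up from F5 gives Cb6.
F#4: a fifth up reaches C, and 6 semitones makes it C5.
C#4: a fifth up reaches G, and 6 semitones makes it G4.
Bb4: a fifth up reaches F, and 6 semitones makes it Fb5.
C#4: a fifth up reaches G, and 6 semitones makes it G4.

Fb5 Db6 Cb6 C5 G4 Fb5 G4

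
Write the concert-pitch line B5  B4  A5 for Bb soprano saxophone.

Written C4 sounds as Bb3 on the Bb soprano saxophone, so concert pitches are written a major second up.
B5 -> C#6
B4 -> C#5
A5 -> B5

C#6 C#5 B5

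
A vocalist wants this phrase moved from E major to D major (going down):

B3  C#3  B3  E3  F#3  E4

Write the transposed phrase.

A3 B2 A3 D3 E3 D4

From E down to D is a major second; apply that to each pitch.
B3 → A3
C#3 → B2
B3 → A3
E3 → D3
F#3 → E3
E4 → D4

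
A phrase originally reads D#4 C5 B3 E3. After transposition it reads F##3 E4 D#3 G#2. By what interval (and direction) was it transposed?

down a minor sixth

Take the first pair: D#4 → F##3. D to F spans 6 letter names, so the interval is some kind of sixth.
F##3 to D#4 is 8 semitones, which makes it a minor sixth; the second version is lower, so the direction is down.
Checking another pair — E3 → G#2 — gives the same interval.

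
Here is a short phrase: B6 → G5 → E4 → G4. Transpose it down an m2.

A#6 F#5 D#4 F#4

B6: a second down reaches A, and 1 semitone makes it A#6.
G5 down a minor second is F#5.
E4 down a minor second is D#4.
G4: a second down reaches F, and 1 semitone makes it F#4.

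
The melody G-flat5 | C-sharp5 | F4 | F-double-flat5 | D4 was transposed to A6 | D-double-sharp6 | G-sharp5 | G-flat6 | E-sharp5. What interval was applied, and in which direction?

up an augmented ninth

From Gb5 to A6 is 9 letter names — a ninth of some quality.
Gb5 to A6 is 15 semitones, which makes it an augmented ninth; the second version is higher, so the direction is up.
Checking another pair — D4 → E#5 — gives the same interval.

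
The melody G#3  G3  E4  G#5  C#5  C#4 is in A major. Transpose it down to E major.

D#3 D3 B3 D#5 G#4 G#3

A major to E major down is a perfect fourth, so every note moves down by that interval.
G#3 becomes D#3
G3 becomes D3
E4 becomes B3
G#5 becomes D#5
C#5 becomes G#4
C#4 becomes G#3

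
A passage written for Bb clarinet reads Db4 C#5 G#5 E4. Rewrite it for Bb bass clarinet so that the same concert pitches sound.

Db5 C#6 G#6 E5

First find concert pitch: the Bb clarinet sounds a major second below written, so Db4 C#5 G#5 E4 sounds Cb4 B4 F#5 D4.
Then write for Bb bass clarinet: it sounds a major ninth below written, so the part must be a major ninth above concert.
Cb4 → Db5
B4 → C#6
F#5 → G#6
D4 → E5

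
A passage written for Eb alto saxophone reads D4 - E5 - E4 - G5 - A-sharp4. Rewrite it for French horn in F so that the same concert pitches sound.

C4 D5 D4 F5 G#4

First find concert pitch: the Eb alto saxophone sounds a major sixth below written, so D4 E5 E4 G5 A-sharp4 sounds F3 G4 G3 Bb4 C#4.
Then write for French horn in F: it sounds a perfect fifth below written, so the part must be a perfect fifth above concert.
F3 → C4
G4 → D5
G3 → D4
Bb4 → F5
C#4 → G#4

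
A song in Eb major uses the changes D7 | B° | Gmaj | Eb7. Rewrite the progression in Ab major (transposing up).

Eb major up to Ab major is a perfect fourth; each chord root moves by that interval while the quality stays the same.
D7: root D up a perfect fourth → G, giving G7.
B°: root B up a perfect fourth → E, giving E°.
Gmaj: root G up a perfect fourth → C, giving Cmaj.
Eb7: root Eb up a perfect fourth → Ab, giving Ab7.

G7 E° Cmaj Ab7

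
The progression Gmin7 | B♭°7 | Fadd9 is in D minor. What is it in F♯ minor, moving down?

Bmin7 D°7 Aadd9

D minor down to F♯ minor is a minor sixth; each chord root moves by that interval while the quality stays the same.
Gmin7: root G down a minor sixth → B, giving Bmin7.
B♭°7: root B♭ down a minor sixth → D, giving D°7.
Fadd9: root F down a minor sixth → A, giving Aadd9.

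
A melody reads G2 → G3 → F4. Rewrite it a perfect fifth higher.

D3 D4 C5

A perfect fifth up from G2 gives D3.
G3: a fifth up reaches D, and 7 semitones makes it D4.
A perfect fifth up from F4 gives C5.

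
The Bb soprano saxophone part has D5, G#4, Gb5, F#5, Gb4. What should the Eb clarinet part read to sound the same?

First find concert pitch: the Bb soprano saxophone sounds a major second below written, so D5 G#4 Gb5 F#5 Gb4 sounds C5 F#4 Fb5 E5 Fb4.
Then write for Eb clarinet: it sounds a minor third above written, so the part must be a minor third below concert.
C5 → A4
F#4 → D#4
Fb5 → Db5
E5 → C#5
Fb4 → Db4

A4 D#4 Db5 C#5 Db4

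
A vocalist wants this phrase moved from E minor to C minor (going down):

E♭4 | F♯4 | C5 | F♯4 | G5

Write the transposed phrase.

Cb4 D4 Ab4 D4 Eb5

From E down to C is a major third; apply that to each pitch.
Eb4 to Cb4
F#4 to D4
C5 to Ab4
F#4 to D4
G5 to Eb5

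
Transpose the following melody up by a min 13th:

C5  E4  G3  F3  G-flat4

Ab6 C6 Eb5 Db5 Ebb6

C5 -> Ab6
E4 -> C6
G3 -> Eb5
F3 -> Db5
Gb4 -> Ebb6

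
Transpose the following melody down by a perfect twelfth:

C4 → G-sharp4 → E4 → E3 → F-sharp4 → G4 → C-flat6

F2 C#3 A2 A1 B2 C3 Fb4

C4 -> F2
G#4 -> C#3
E4 -> A2
E3 -> A1
F#4 -> B2
G4 -> C3
Cb6 -> Fb4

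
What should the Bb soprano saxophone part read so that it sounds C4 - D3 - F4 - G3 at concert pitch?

D4 E3 G4 A3

The Bb soprano saxophone sounds a major second below written, so the written part must be a major second above concert — transpose each note up.
C4 → D4
D3 → E3
F4 → G4
G3 → A3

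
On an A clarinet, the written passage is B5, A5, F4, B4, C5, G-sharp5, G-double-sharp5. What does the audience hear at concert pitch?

G#5 F#5 D4 G#4 A4 E#5 E##5

Written C4 on the A clarinet sounds as A3, a minor third lower; apply that shift to every note.
B5 gives G#5
A5 gives F#5
F4 gives D4
B4 gives G#4
C5 gives A4
G#5 gives E#5
G##5 gives E##5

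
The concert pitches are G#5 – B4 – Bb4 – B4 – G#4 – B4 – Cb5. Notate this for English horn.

Written C4 sounds as F3 on the English horn, so concert pitches are written a perfect fifth up.
G#5 → D#6
B4 → F#5
Bb4 → F5
B4 → F#5
G#4 → D#5
B4 → F#5
Cb5 → Gb5

D#6 F#5 F5 F#5 D#5 F#5 Gb5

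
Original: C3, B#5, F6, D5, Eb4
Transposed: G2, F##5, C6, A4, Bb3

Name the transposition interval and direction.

down a perfect fourth

From C3 to G2 is 4 letter names — a fourth of some quality.
G2 to C3 is 5 semitones, which makes it a perfect fourth; the second version is lower, so the direction is down.
Checking another pair — Eb4 → Bb3 — gives the same interval.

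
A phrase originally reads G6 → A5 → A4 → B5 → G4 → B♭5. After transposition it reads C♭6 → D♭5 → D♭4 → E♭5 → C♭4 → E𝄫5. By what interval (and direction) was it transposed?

Take the first pair: G6 → Cb6. G to C spans 5 letter names, so the interval is some kind of fifth.
Cb6 to G6 is 8 semitones, which makes it an augmented fifth; the second version is lower, so the direction is down.
Checking another pair — Bb5 → Ebb5 — gives the same interval.

down an augmented fifth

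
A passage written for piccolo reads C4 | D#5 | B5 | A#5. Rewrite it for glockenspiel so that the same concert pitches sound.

C3 D#4 B4 A#4

First find concert pitch: the piccolo sounds a perfect octave above written, so C4 D#5 B5 A#5 sounds C5 D#6 B6 A#6.
Then write for glockenspiel: it sounds a perfect fifteenth above written, so the part must be a perfect fifteenth below concert.
C5 → C3
D#6 → D#4
B6 → B4
A#6 → A#4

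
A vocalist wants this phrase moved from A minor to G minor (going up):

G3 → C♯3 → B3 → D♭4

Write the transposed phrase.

F4 B3 A4 Cb5

A minor to G minor up is a minor seventh, so every note moves up by that interval.
G3 becomes F4
C#3 becomes B3
B3 becomes A4
Db4 becomes Cb5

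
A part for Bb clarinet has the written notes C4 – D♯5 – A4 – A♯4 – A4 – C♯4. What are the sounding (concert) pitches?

Bb3 C#5 G4 G#4 G4 B3

The Bb clarinet sounds a major second below written, so transpose each written note down a major second.
C4 becomes Bb3
D#5 becomes C#5
A4 becomes G4
A#4 becomes G#4
A4 becomes G4
C#4 becomes B3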